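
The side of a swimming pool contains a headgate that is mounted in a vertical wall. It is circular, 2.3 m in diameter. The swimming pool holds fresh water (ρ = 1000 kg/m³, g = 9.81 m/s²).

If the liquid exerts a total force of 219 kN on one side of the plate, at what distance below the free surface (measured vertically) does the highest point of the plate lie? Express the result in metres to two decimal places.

γ = ρg = 1000 × 9.81 = 9810 N/m³ = 9.81 kN/m³.
A = π(1.15)² = 4.15476 m².
From F = γ·h_c·A, the centroid depth is h_c = 219/(9.81 × 4.15476) = 5.37315 m.
The centroid is at the centre, 1.15 m below the top of the plate, so the highest point sits at h_top = 5.37315 − 1.15 = 4.22315 m below the surface.

d_top ≈ 4.22 m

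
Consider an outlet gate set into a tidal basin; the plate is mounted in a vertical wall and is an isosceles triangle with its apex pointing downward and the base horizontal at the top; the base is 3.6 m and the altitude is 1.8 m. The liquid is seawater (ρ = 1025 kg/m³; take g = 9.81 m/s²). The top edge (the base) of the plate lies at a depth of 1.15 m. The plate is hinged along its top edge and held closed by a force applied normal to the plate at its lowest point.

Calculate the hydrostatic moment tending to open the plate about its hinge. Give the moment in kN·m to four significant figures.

M ≈ 40.07 kN·m

γ = ρg = 1025 × 9.81 / 1000 = 10.05525 kN/m³.
With the apex down, the centroid sits h/3 = 1.8/3 = 0.6 m below the base (the top edge), so the centroid depth is h_c = 1.15 + 0.6 = 1.75 m.
A = ½ × 3.6 × 1.8 = 3.24 m².
Resultant F = γ·h_c·A = 10.05525 × 1.75 × 3.24 = 57.0133 kN.
I_c = b·h³/36 = 3.6 × 1.8³/36 = 0.5832 m⁴.
Centre of pressure: y_p = y_c + I_c/(y_c·A) = 1.75 + 0.5832/(1.75 × 3.24) = 1.75 + 0.102857 = 1.85286 m along the plane.
The resultant acts 0.6 + 0.102857 = 0.702857 m (along the plate) below the hinge at the top edge, so the moment about the hinge is M = F × 0.702857 = 57.0133 × 0.702857 = 40.0722 kN·m.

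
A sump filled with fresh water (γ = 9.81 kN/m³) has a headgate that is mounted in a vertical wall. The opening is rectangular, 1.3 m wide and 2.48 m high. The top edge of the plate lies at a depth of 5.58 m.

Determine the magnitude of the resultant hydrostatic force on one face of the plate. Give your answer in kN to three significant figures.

F ≈ 216 kN

γ = 9.81 kN/m³.
The centroid lies 2.48/2 = 1.24 m below the top edge, so the centroid depth is h_c = 5.58 + 1.24 = 6.82 m.
A = 1.3 × 2.48 = 3.224 m².
Resultant F = γ·h_c·A = 9.81 × 6.82 × 3.224 = 215.699 kN.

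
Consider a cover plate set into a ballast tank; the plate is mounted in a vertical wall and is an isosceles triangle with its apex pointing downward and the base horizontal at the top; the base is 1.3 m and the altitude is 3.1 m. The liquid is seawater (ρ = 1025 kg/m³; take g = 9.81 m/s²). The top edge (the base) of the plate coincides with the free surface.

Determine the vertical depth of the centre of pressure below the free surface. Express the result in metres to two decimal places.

h_p = 1.55 m

γ = ρg = 1025 × 9.81 / 1000 = 10.05525 kN/m³.
With the apex down, the centroid sits h/3 = 3.1/3 = 1.03333 m below the base (the top edge), so the centroid depth is h_c = 1.03333 m.
A = ½ × 1.3 × 3.1 = 2.015 m².
Resultant F = γ·h_c·A = 10.05525 × 1.03333 × 2.015 = 20.9366 kN.
I_c = b·h³/36 = 1.3 × 3.1³/36 = 1.07579 m⁴.
Centre of pressure: y_p = y_c + I_c/(y_c·A) = 1.03333 + 1.07579/(1.03333 × 2.015) = 1.03333 + 0.51667 = 1.55 m along the plane.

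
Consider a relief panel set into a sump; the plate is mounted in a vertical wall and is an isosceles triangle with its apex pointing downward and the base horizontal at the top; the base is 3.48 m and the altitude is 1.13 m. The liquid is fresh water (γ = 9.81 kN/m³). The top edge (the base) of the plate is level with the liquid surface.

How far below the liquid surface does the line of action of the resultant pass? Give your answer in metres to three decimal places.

h_p = 0.565 m

γ = 9.81 kN/m³.
With the apex down, the centroid sits h/3 = 1.13/3 = 0.376667 m below the base (the top edge), so the centroid depth is h_c = 0.376667 m.
A = ½ × 3.48 × 1.13 = 1.9662 m².
Resultant F = γ·h_c·A = 9.81 × 0.376667 × 1.9662 = 7.26531 kN.
I_c = b·h³/36 = 3.48 × 1.13³/36 = 0.13948 m⁴.
Centre of pressure: y_p = y_c + I_c/(y_c·A) = 0.376667 + 0.13948/(0.376667 × 1.9662) = 0.376667 + 0.188333 = 0.565 m along the plane.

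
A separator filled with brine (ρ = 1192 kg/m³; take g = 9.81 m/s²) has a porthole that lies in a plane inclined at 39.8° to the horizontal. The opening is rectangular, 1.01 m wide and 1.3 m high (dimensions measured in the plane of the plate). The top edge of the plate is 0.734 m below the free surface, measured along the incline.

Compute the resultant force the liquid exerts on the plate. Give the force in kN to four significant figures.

F ≈ 13.60 kN

γ = ρg = 1192 × 9.81 / 1000 = 11.69352 kN/m³.
Let θ = 39.8° be the plate's angle to the horizontal; measure y along the incline from where the plane meets the free surface. Vertical depth h = y·sinθ with sinθ = 0.640110.
The centroid lies 1.3/2 = 0.65 m below the top edge, so y_c = 0.734 + 0.65 = 1.384 m and h_c = 1.384 × 0.640110 = 0.885912 m.
A = 1.01 × 1.3 = 1.313 m².
Resultant F = γ·h_c·A = 11.69352 × 0.885912 × 1.313 = 13.6019 kN.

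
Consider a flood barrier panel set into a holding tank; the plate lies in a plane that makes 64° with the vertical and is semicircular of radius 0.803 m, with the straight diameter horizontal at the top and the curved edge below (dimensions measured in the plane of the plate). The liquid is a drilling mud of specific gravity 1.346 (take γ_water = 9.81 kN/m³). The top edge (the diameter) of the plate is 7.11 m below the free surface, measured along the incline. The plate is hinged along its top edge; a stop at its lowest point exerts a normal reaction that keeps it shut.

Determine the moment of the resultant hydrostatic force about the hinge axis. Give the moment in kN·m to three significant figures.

γ = 1.346 × 9.81 = 13.20426 kN/m³.
The plate makes 64° with the vertical, i.e. θ = 90° − 64° = 26° to the horizontal. Measuring y along the incline from the free-surface line, vertical depth h = y·sinθ with sinθ = 0.438371.
The centroid of a semicircle lies 4r/(3π) = 0.340804 m from the diameter, here below the top edge, so y_c = 7.11 + 0.340804 = 7.4508 m and h_c = 7.4508 × 0.438371 = 3.26621 m.
A = πr²/2 = π × 0.803²/2 = 1.01286 m².
Resultant F = γ·h_c·A = 13.20426 × 3.26621 × 1.01286 = 43.6825 kN.
I_c = (π/8 − 8/(9π))·r⁴ = 0.109757 × 0.803⁴ = 0.0456346 m⁴.
Centre of pressure: y_p = y_c + I_c/(y_c·A) = 7.4508 + 0.0456346/(7.4508 × 1.01286) = 7.4508 + 0.00604703 = 7.45685 m along the plane.
The resultant acts 0.340804 + 0.00604703 = 0.346851 m (along the plate) below the hinge at the top edge, so the moment about the hinge is M = F × 0.346851 = 43.6825 × 0.346851 = 15.1513 kN·m.

M ≈ 15.2 kN·m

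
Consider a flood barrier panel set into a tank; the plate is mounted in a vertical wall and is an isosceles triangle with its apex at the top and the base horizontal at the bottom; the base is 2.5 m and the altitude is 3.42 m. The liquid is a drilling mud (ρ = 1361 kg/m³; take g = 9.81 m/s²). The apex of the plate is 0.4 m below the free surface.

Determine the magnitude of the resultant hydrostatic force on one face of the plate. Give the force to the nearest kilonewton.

γ = ρg = 1361 × 9.81 / 1000 = 13.35141 kN/m³.
With the apex up, the centroid sits 2h/3 = 2 × 3.42/3 = 2.28 m below the apex, so the centroid depth is h_c = 0.4 + 2.28 = 2.68 m.
A = ½ × 2.5 × 3.42 = 4.275 m².
Resultant F = γ·h_c·A = 13.35141 × 2.68 × 4.275 = 152.967 kN.

F ≈ 153 kN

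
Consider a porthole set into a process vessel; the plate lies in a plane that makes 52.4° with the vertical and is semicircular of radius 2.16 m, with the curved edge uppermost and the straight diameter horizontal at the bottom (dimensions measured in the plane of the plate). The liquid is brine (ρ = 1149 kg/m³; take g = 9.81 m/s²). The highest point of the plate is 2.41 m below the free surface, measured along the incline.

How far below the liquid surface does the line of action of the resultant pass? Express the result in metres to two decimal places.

γ = ρg = 1149 × 9.81 / 1000 = 11.27169 kN/m³.
The plate makes 52.4° with the vertical, i.e. θ = 90° − 52.4° = 37.6° to the horizontal. Measuring y along the incline from the free-surface line, vertical depth h = y·sinθ with sinθ = 0.610145.
The centroid lies 4r/(3π) = 0.916732 m above the diameter, so r − 4r/(3π) = 2.16 − 0.916732 = 1.24327 m below the topmost point, so y_c = 2.41 + 1.24327 = 3.65327 m and h_c = 3.65327 × 0.610145 = 2.22902 m.
A = πr²/2 = π × 2.16²/2 = 7.32871 m².
Resultant F = γ·h_c·A = 11.27169 × 2.22902 × 7.32871 = 184.133 kN.
I_c = (π/8 − 8/(9π))·r⁴ = 0.109757 × 2.16⁴ = 2.38917 m⁴.
Centre of pressure: y_p = y_c + I_c/(y_c·A) = 3.65327 + 2.38917/(3.65327 × 7.32871) = 3.65327 + 0.0892355 = 3.74251 m along the plane.
Vertically, h_p = y_p·sinθ = 3.74251 × 0.610145 = 2.28347 m.

h_p = 2.28 m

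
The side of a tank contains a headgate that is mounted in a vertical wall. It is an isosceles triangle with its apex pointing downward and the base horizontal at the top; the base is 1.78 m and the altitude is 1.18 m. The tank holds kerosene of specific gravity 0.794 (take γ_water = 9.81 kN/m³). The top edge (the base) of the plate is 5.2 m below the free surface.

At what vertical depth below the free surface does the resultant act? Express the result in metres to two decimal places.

γ = 0.794 × 9.81 = 7.78914 kN/m³.
With the apex down, the centroid sits h/3 = 1.18/3 = 0.393333 m below the base (the top edge), so the centroid depth is h_c = 5.2 + 0.393333 = 5.59333 m.
A = ½ × 1.78 × 1.18 = 1.0502 m².
Resultant F = γ·h_c·A = 7.78914 × 5.59333 × 1.0502 = 45.7543 kN.
I_c = b·h³/36 = 1.78 × 1.18³/36 = 0.0812388 m⁴.
Centre of pressure: y_p = y_c + I_c/(y_c·A) = 5.59333 + 0.0812388/(5.59333 × 1.0502) = 5.59333 + 0.01383 = 5.60716 m along the plane.

h_p = 5.61 m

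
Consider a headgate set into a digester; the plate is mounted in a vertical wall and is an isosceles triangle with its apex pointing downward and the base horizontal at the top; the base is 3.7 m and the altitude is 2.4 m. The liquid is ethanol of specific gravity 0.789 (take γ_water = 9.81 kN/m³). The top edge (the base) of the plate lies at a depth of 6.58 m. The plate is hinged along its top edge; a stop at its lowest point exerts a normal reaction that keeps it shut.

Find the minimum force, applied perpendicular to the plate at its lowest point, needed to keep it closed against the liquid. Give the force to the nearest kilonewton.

P ≈ 89 kN

γ = 0.789 × 9.81 = 7.74009 kN/m³.
With the apex down, the centroid sits h/3 = 2.4/3 = 0.8 m below the base (the top edge), so the centroid depth is h_c = 6.58 + 0.8 = 7.38 m.
A = ½ × 3.7 × 2.4 = 4.44 m².
Resultant F = γ·h_c·A = 7.74009 × 7.38 × 4.44 = 253.621 kN.
I_c = b·h³/36 = 3.7 × 2.4³/36 = 1.4208 m⁴.
Centre of pressure: y_p = y_c + I_c/(y_c·A) = 7.38 + 1.4208/(7.38 × 4.44) = 7.38 + 0.0433604 = 7.42336 m along the plane.
The resultant acts 0.8 + 0.0433604 = 0.84336 m (along the plate) below the hinge at the top edge, so the moment about the hinge is M = F × 0.84336 = 253.621 × 0.84336 = 213.894 kN·m.
A normal force at the bottom, 2.4 m from the hinge, must supply this moment: P = 213.894/2.4 = 89.1225 kN.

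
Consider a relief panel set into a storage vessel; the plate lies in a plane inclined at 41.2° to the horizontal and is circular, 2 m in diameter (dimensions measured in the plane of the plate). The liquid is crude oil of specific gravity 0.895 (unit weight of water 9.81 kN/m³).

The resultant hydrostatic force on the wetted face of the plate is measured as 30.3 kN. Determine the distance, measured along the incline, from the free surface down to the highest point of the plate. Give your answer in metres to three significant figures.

γ = 0.895 × 9.81 = 8.77995 kN/m³.
A = π(1)² = 3.14159 m².
From F = γ·h_c·A, the centroid depth is h_c = 30.3/(8.77995 × 3.14159) = 1.0985 m.
Let θ = 41.2° be the plate's angle to the horizontal; measure y along the incline from where the plane meets the free surface. Vertical depth h = y·sinθ with sinθ = 0.658689.
Along the incline, y_c = h_c/sinθ = 1.0985/0.658689 = 1.66771 m.
The centroid is at the centre, 1 m below the top of the plate, so the highest point sits at y_top = 1.66771 − 1 = 0.66771 m along the incline.

y_top ≈ 0.668 m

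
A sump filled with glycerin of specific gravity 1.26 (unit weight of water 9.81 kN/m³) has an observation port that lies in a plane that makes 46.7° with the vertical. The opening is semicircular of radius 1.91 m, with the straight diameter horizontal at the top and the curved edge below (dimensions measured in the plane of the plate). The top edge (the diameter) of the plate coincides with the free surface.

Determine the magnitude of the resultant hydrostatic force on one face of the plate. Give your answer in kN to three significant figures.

F ≈ 39.4 kN

γ = 1.26 × 9.81 = 12.3606 kN/m³.
The plate makes 46.7° with the vertical, i.e. θ = 90° − 46.7° = 43.3° to the horizontal. Measuring y along the incline from the free-surface line, vertical depth h = y·sinθ with sinθ = 0.685818.
The centroid of a semicircle lies 4r/(3π) = 0.810629 m from the diameter, here below the top edge, so y_c = 0.810629 m and h_c = 0.810629 × 0.685818 = 0.555944 m.
A = πr²/2 = π × 1.91²/2 = 5.73042 m².
Resultant F = γ·h_c·A = 12.3606 × 0.555944 × 5.73042 = 39.3783 kN.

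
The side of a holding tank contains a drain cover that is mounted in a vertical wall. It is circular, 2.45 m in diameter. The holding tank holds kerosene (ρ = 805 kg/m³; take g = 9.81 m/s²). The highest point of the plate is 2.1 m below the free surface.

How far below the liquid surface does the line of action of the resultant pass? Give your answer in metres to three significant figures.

h_p = 3.44 m

γ = ρg = 805 × 9.81 / 1000 = 7.89705 kN/m³.
The centroid is at the centre, 1.225 m below the top of the plate, so the centroid depth is h_c = 2.1 + 1.225 = 3.325 m.
A = π(1.225)² = 4.71435 m².
Resultant F = γ·h_c·A = 7.89705 × 3.325 × 4.71435 = 123.788 kN.
I_c = πr⁴/4 = π × 1.225⁴/4 = 1.76862 m⁴.
Centre of pressure: y_p = y_c + I_c/(y_c·A) = 3.325 + 1.76862/(3.325 × 4.71435) = 3.325 + 0.112829 = 3.43783 m along the plane.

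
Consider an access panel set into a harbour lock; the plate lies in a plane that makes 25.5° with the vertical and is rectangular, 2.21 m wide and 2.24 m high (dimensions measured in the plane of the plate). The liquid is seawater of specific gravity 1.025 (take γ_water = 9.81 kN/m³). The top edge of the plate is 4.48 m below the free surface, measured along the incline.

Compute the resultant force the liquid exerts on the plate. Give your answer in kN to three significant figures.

γ = 1.025 × 9.81 = 10.05525 kN/m³.
The plate makes 25.5° with the vertical, i.e. θ = 90° − 25.5° = 64.5° to the horizontal. Measuring y along the incline from the free-surface line, vertical depth h = y·sinθ with sinθ = 0.902585.
The centroid lies 2.24/2 = 1.12 m below the top edge, so y_c = 4.48 + 1.12 = 5.6 m and h_c = 5.6 × 0.902585 = 5.05448 m.
A = 2.21 × 2.24 = 4.9504 m².
Resultant F = γ·h_c·A = 10.05525 × 5.05448 × 4.9504 = 251.599 kN.

F ≈ 252 kN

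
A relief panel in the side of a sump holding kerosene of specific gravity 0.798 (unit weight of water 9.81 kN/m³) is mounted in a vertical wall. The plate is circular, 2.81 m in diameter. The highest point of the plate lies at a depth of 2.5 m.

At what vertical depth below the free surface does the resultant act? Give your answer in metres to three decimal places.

h_p = 4.031 m

γ = 0.798 × 9.81 = 7.82838 kN/m³.
The centroid is at the centre, 1.405 m below the top of the plate, so the centroid depth is h_c = 2.5 + 1.405 = 3.905 m.
A = π(1.405)² = 6.20158 m².
Resultant F = γ·h_c·A = 7.82838 × 3.905 × 6.20158 = 189.581 kN.
I_c = πr⁴/4 = π × 1.405⁴/4 = 3.06052 m⁴.
Centre of pressure: y_p = y_c + I_c/(y_c·A) = 3.905 + 3.06052/(3.905 × 6.20158) = 3.905 + 0.126378 = 4.03138 m along the plane.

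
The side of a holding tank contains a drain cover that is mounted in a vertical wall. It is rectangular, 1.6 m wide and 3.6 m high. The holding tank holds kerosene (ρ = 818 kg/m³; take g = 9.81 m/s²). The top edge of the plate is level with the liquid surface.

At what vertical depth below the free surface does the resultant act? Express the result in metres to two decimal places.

γ = ρg = 818 × 9.81 / 1000 = 8.02458 kN/m³.
The centroid lies 3.6/2 = 1.8 m below the top edge, so the centroid depth is h_c = 1.8 m.
A = 1.6 × 3.6 = 5.76 m².
Resultant F = γ·h_c·A = 8.02458 × 1.8 × 5.76 = 83.1988 kN.
I_c = b·h³/12 = 1.6 × 3.6³/12 = 6.2208 m⁴.
Centre of pressure: y_p = y_c + I_c/(y_c·A) = 1.8 + 6.2208/(1.8 × 5.76) = 1.8 + 0.6 = 2.4 m along the plane.

h_p = 2.40 m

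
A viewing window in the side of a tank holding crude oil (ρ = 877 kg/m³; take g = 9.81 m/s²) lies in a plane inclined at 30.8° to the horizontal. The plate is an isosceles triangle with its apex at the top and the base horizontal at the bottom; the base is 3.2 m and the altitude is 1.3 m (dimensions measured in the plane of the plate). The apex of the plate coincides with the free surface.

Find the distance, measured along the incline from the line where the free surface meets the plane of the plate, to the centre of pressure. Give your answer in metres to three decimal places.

γ = ρg = 877 × 9.81 / 1000 = 8.60337 kN/m³.
Let θ = 30.8° be the plate's angle to the horizontal; measure y along the incline from where the plane meets the free surface. Vertical depth h = y·sinθ with sinθ = 0.512043.
With the apex up, the centroid sits 2h/3 = 2 × 1.3/3 = 0.866667 m below the apex, so y_c = 0.866667 m and h_c = 0.866667 × 0.512043 = 0.443771 m.
A = ½ × 3.2 × 1.3 = 2.08 m².
Resultant F = γ·h_c·A = 8.60337 × 0.443771 × 2.08 = 7.94129 kN.
I_c = b·h³/36 = 3.2 × 1.3³/36 = 0.195289 m⁴.
Centre of pressure: y_p = y_c + I_c/(y_c·A) = 0.866667 + 0.195289/(0.866667 × 2.08) = 0.866667 + 0.108333 = 0.975 m along the plane.

y_p = 0.975 m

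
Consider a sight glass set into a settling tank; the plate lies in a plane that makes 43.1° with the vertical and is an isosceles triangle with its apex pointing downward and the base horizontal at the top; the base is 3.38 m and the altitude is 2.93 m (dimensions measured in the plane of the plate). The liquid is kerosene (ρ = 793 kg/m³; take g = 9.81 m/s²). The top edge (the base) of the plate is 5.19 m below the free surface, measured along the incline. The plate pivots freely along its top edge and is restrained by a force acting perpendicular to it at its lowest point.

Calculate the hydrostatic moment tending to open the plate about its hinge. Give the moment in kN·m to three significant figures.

M ≈ 183 kN·m

γ = ρg = 793 × 9.81 / 1000 = 7.77933 kN/m³.
The plate makes 43.1° with the vertical, i.e. θ = 90° − 43.1° = 46.9° to the horizontal. Measuring y along the incline from the free-surface line, vertical depth h = y·sinθ with sinθ = 0.730162.
With the apex down, the centroid sits h/3 = 2.93/3 = 0.976667 m below the base (the top edge), so y_c = 5.19 + 0.976667 = 6.16667 m and h_c = 6.16667 × 0.730162 = 4.50267 m.
A = ½ × 3.38 × 2.93 = 4.9517 m².
Resultant F = γ·h_c·A = 7.77933 × 4.50267 × 4.9517 = 173.447 kN.
I_c = b·h³/36 = 3.38 × 2.93³/36 = 2.36166 m⁴.
Centre of pressure: y_p = y_c + I_c/(y_c·A) = 6.16667 + 2.36166/(6.16667 × 4.9517) = 6.16667 + 0.0773415 = 6.24401 m along the plane.
The resultant acts 0.976667 + 0.0773415 = 1.05401 m (along the plate) below the hinge at the top edge, so the moment about the hinge is M = F × 1.05401 = 173.447 × 1.05401 = 182.815 kN·m.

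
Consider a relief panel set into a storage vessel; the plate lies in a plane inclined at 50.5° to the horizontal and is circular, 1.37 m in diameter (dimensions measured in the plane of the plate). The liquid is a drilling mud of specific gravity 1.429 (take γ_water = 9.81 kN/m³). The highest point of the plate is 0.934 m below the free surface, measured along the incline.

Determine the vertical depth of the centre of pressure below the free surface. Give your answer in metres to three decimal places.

γ = 1.429 × 9.81 = 14.01849 kN/m³.
Let θ = 50.5° be the plate's angle to the horizontal; measure y along the incline from where the plane meets the free surface. Vertical depth h = y·sinθ with sinθ = 0.771625.
The centroid is at the centre, 0.685 m below the top of the plate, so y_c = 0.934 + 0.685 = 1.619 m and h_c = 1.619 × 0.771625 = 1.24926 m.
A = π(0.685)² = 1.47411 m².
Resultant F = γ·h_c·A = 14.01849 × 1.24926 × 1.47411 = 25.8157 kN.
I_c = πr⁴/4 = π × 0.685⁴/4 = 0.172923 m⁴.
Centre of pressure: y_p = y_c + I_c/(y_c·A) = 1.619 + 0.172923/(1.619 × 1.47411) = 1.619 + 0.0724563 = 1.69146 m along the plane.
Vertically, h_p = y_p·sinθ = 1.69146 × 0.771625 = 1.30517 m.

h_p = 1.305 m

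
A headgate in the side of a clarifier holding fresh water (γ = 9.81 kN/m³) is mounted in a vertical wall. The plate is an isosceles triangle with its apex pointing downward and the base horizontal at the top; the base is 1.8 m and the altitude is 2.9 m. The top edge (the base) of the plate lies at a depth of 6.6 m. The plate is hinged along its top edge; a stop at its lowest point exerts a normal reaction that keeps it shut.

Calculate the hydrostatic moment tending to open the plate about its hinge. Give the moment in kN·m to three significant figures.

M ≈ 199 kN·m

γ = 9.81 kN/m³.
With the apex down, the centroid sits h/3 = 2.9/3 = 0.966667 m below the base (the top edge), so the centroid depth is h_c = 6.6 + 0.966667 = 7.56667 m.
A = ½ × 1.8 × 2.9 = 2.61 m².
Resultant F = γ·h_c·A = 9.81 × 7.56667 × 2.61 = 193.738 kN.
I_c = b·h³/36 = 1.8 × 2.9³/36 = 1.21945 m⁴.
Centre of pressure: y_p = y_c + I_c/(y_c·A) = 7.56667 + 1.21945/(7.56667 × 2.61) = 7.56667 + 0.0617474 = 7.62842 m along the plane.
The resultant acts 0.966667 + 0.0617474 = 1.02841 m (along the plate) below the hinge at the top edge, so the moment about the hinge is M = F × 1.02841 = 193.738 × 1.02841 = 199.242 kN·m.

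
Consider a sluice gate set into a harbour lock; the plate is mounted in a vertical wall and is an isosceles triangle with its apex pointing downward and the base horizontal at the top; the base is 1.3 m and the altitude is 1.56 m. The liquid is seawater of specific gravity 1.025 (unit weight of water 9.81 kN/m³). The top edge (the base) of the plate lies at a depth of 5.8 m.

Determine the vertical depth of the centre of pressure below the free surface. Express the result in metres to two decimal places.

γ = 1.025 × 9.81 = 10.05525 kN/m³.
With the apex down, the centroid sits h/3 = 1.56/3 = 0.52 m below the base (the top edge), so the centroid depth is h_c = 5.8 + 0.52 = 6.32 m.
A = ½ × 1.3 × 1.56 = 1.014 m².
Resultant F = γ·h_c·A = 10.05525 × 6.32 × 1.014 = 64.4389 kN.
I_c = b·h³/36 = 1.3 × 1.56³/36 = 0.137093 m⁴.
Centre of pressure: y_p = y_c + I_c/(y_c·A) = 6.32 + 0.137093/(6.32 × 1.014) = 6.32 + 0.0213924 = 6.34139 m along the plane.

h_p = 6.34 m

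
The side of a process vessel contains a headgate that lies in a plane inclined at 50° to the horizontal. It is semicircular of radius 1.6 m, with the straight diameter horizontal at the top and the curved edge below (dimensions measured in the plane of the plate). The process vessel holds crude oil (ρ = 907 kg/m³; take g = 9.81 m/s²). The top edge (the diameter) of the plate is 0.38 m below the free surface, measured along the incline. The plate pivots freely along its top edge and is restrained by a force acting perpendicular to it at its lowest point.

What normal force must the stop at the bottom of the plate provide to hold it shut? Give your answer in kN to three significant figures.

γ = ρg = 907 × 9.81 / 1000 = 8.89767 kN/m³.
Let θ = 50° be the plate's angle to the horizontal; measure y along the incline from where the plane meets the free surface. Vertical depth h = y·sinθ with sinθ = 0.766044.
The centroid of a semicircle lies 4r/(3π) = 0.679061 m from the diameter, here below the top edge, so y_c = 0.38 + 0.679061 = 1.05906 m and h_c = 1.05906 × 0.766044 = 0.811287 m.
A = πr²/2 = π × 1.6²/2 = 4.02124 m².
Resultant F = γ·h_c·A = 8.89767 × 0.811287 × 4.02124 = 29.0276 kN.
I_c = (π/8 − 8/(9π))·r⁴ = 0.109757 × 1.6⁴ = 0.719303 m⁴.
Centre of pressure: y_p = y_c + I_c/(y_c·A) = 1.05906 + 0.719303/(1.05906 × 4.02124) = 1.05906 + 0.168901 = 1.22796 m along the plane.
The resultant acts 0.679061 + 0.168901 = 0.847962 m (along the plate) below the hinge at the top edge, so the moment about the hinge is M = F × 0.847962 = 29.0276 × 0.847962 = 24.6143 kN·m.
A normal force at the bottom, 1.6 m from the hinge, must supply this moment: P = 24.6143/1.6 = 15.3839 kN.

P ≈ 15.4 kN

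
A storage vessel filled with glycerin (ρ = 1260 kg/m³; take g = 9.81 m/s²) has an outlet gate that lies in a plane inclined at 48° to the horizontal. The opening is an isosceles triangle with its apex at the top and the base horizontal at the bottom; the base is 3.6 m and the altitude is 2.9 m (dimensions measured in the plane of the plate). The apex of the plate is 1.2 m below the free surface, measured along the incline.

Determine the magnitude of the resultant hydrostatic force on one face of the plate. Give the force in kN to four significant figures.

F ≈ 150.2 kN

γ = ρg = 1260 × 9.81 / 1000 = 12.3606 kN/m³.
Let θ = 48° be the plate's angle to the horizontal; measure y along the incline from where the plane meets the free surface. Vertical depth h = y·sinθ with sinθ = 0.743145.
With the apex up, the centroid sits 2h/3 = 2 × 2.9/3 = 1.93333 m below the apex, so y_c = 1.2 + 1.93333 = 3.13333 m and h_c = 3.13333 × 0.743145 = 2.32852 m.
A = ½ × 3.6 × 2.9 = 5.22 m².
Resultant F = γ·h_c·A = 12.3606 × 2.32852 × 5.22 = 150.242 kN.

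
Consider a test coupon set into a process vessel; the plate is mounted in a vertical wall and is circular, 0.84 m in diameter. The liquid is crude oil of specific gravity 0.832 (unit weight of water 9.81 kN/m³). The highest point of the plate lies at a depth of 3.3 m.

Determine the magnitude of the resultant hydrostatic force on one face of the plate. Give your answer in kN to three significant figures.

F ≈ 16.8 kN

γ = 0.832 × 9.81 = 8.16192 kN/m³.
The centroid is at the centre, 0.42 m below the top of the plate, so the centroid depth is h_c = 3.3 + 0.42 = 3.72 m.
A = π(0.42)² = 0.554177 m².
Resultant F = γ·h_c·A = 8.16192 × 3.72 × 0.554177 = 16.8261 kN.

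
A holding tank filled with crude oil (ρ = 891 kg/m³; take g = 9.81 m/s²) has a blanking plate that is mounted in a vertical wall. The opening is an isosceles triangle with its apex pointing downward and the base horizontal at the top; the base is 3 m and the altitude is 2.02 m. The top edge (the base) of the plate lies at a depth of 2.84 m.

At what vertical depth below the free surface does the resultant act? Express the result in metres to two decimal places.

γ = ρg = 891 × 9.81 / 1000 = 8.74071 kN/m³.
With the apex down, the centroid sits h/3 = 2.02/3 = 0.673333 m below the base (the top edge), so the centroid depth is h_c = 2.84 + 0.673333 = 3.51333 m.
A = ½ × 3 × 2.02 = 3.03 m².
Resultant F = γ·h_c·A = 8.74071 × 3.51333 × 3.03 = 93.0483 kN.
I_c = b·h³/36 = 3 × 2.02³/36 = 0.686867 m⁴.
Centre of pressure: y_p = y_c + I_c/(y_c·A) = 3.51333 + 0.686867/(3.51333 × 3.03) = 3.51333 + 0.0645225 = 3.57785 m along the plane.

h_p = 3.58 m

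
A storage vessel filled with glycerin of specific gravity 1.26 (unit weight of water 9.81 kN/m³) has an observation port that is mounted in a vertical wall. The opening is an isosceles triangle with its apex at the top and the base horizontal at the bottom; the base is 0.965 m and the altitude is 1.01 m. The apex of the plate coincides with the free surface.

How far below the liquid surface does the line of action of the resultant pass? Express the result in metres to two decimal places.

h_p = 0.76 m

γ = 1.26 × 9.81 = 12.3606 kN/m³.
With the apex up, the centroid sits 2h/3 = 2 × 1.01/3 = 0.673333 m below the apex, so the centroid depth is h_c = 0.673333 m.
A = ½ × 0.965 × 1.01 = 0.487325 m².
Resultant F = γ·h_c·A = 12.3606 × 0.673333 × 0.487325 = 4.05591 kN.
I_c = b·h³/36 = 0.965 × 1.01³/36 = 0.0276178 m⁴.
Centre of pressure: y_p = y_c + I_c/(y_c·A) = 0.673333 + 0.0276178/(0.673333 × 0.487325) = 0.673333 + 0.0841667 = 0.7575 m along the plane.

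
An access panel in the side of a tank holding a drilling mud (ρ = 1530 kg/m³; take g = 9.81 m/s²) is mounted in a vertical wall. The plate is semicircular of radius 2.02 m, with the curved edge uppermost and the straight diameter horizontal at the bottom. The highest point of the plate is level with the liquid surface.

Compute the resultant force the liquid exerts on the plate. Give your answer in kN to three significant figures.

F ≈ 112 kN

γ = ρg = 1530 × 9.81 / 1000 = 15.0093 kN/m³.
The centroid lies 4r/(3π) = 0.857315 m above the diameter, so r − 4r/(3π) = 2.02 − 0.857315 = 1.16268 m below the topmost point, so the centroid depth is h_c = 1.16268 m.
A = πr²/2 = π × 2.02²/2 = 6.40948 m².
Resultant F = γ·h_c·A = 15.0093 × 1.16268 × 6.40948 = 111.852 kN.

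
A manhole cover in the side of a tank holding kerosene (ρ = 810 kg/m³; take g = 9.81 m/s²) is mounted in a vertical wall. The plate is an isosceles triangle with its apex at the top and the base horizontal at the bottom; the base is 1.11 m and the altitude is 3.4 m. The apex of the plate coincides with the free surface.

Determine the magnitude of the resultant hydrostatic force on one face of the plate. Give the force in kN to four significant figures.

γ = ρg = 810 × 9.81 / 1000 = 7.9461 kN/m³.
With the apex up, the centroid sits 2h/3 = 2 × 3.4/3 = 2.26667 m below the apex, so the centroid depth is h_c = 2.26667 m.
A = ½ × 1.11 × 3.4 = 1.887 m².
Resultant F = γ·h_c·A = 7.9461 × 2.26667 × 1.887 = 33.9871 kN.

F ≈ 33.99 kN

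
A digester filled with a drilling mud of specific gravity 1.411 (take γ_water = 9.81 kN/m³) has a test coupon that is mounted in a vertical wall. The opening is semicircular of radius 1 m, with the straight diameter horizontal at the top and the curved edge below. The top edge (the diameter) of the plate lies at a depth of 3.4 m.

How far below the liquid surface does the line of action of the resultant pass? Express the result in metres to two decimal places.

γ = 1.411 × 9.81 = 13.84191 kN/m³.
The centroid of a semicircle lies 4r/(3π) = 0.424413 m from the diameter, here below the top edge, so the centroid depth is h_c = 3.4 + 0.424413 = 3.82441 m.
A = πr²/2 = π × 1²/2 = 1.5708 m².
Resultant F = γ·h_c·A = 13.84191 × 3.82441 × 1.5708 = 83.1537 kN.
I_c = (π/8 − 8/(9π))·r⁴ = 0.109757 × 1⁴ = 0.109757 m⁴.
Centre of pressure: y_p = y_c + I_c/(y_c·A) = 3.82441 + 0.109757/(3.82441 × 1.5708) = 3.82441 + 0.0182704 = 3.84268 m along the plane.

h_p = 3.84 m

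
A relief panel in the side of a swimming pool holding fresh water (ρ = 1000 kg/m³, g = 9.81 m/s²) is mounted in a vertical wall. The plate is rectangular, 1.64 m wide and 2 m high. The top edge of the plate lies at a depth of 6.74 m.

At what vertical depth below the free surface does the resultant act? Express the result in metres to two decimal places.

γ = ρg = 1000 × 9.81 = 9810 N/m³ = 9.81 kN/m³.
The centroid lies 2/2 = 1 m below the top edge, so the centroid depth is h_c = 6.74 + 1 = 7.74 m.
A = 1.64 × 2 = 3.28 m².
Resultant F = γ·h_c·A = 9.81 × 7.74 × 3.28 = 249.048 kN.
I_c = b·h³/12 = 1.64 × 2³/12 = 1.09333 m⁴.
Centre of pressure: y_p = y_c + I_c/(y_c·A) = 7.74 + 1.09333/(7.74 × 3.28) = 7.74 + 0.0430662 = 7.78307 m along the plane.

h_p = 7.78 m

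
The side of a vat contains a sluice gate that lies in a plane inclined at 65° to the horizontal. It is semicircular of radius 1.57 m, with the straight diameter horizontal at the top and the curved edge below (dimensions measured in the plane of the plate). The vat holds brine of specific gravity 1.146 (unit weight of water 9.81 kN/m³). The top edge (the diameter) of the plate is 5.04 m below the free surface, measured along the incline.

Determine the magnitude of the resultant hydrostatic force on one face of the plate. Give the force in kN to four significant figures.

γ = 1.146 × 9.81 = 11.24226 kN/m³.
Let θ = 65° be the plate's angle to the horizontal; measure y along the incline from where the plane meets the free surface. Vertical depth h = y·sinθ with sinθ = 0.906308.
The centroid of a semicircle lies 4r/(3π) = 0.666329 m from the diameter, here below the top edge, so y_c = 5.04 + 0.666329 = 5.70633 m and h_c = 5.70633 × 0.906308 = 5.17169 m.
A = πr²/2 = π × 1.57²/2 = 3.87186 m².
Resultant F = γ·h_c·A = 11.24226 × 5.17169 × 3.87186 = 225.116 kN.

F ≈ 225.1 kN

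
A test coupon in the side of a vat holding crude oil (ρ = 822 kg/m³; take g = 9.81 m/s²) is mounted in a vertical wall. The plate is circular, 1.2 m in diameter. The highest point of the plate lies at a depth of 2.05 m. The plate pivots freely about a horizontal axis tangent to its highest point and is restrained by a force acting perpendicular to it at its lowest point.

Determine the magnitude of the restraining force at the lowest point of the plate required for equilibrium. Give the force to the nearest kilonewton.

P ≈ 13 kN

γ = ρg = 822 × 9.81 / 1000 = 8.06382 kN/m³.
The centroid is at the centre, 0.6 m below the top of the plate, so the centroid depth is h_c = 2.05 + 0.6 = 2.65 m.
A = π(0.6)² = 1.13097 m².
Resultant F = γ·h_c·A = 8.06382 × 2.65 × 1.13097 = 24.1678 kN.
I_c = πr⁴/4 = π × 0.6⁴/4 = 0.101788 m⁴.
Centre of pressure: y_p = y_c + I_c/(y_c·A) = 2.65 + 0.101788/(2.65 × 1.13097) = 2.65 + 0.0339625 = 2.68396 m along the plane.
The resultant acts 0.6 + 0.0339625 = 0.633962 m (along the plate) below the hinge at the top edge, so the moment about the hinge is M = F × 0.633962 = 24.1678 × 0.633962 = 15.3215 kN·m.
A normal force at the bottom, 1.2 m from the hinge, must supply this moment: P = 15.3215/1.2 = 12.7679 kN.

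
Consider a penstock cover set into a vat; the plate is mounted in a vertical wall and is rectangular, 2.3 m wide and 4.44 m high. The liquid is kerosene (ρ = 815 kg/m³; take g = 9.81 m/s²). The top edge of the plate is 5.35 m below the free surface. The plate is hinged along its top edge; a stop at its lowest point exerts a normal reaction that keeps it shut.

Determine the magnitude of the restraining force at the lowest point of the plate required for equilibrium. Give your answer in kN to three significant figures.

P ≈ 339 kN

γ = ρg = 815 × 9.81 / 1000 = 7.99515 kN/m³.
The centroid lies 4.44/2 = 2.22 m below the top edge, so the centroid depth is h_c = 5.35 + 2.22 = 7.57 m.
A = 2.3 × 4.44 = 10.212 m².
Resultant F = γ·h_c·A = 7.99515 × 7.57 × 10.212 = 618.064 kN.
I_c = b·h³/12 = 2.3 × 4.44³/12 = 16.7763 m⁴.
Centre of pressure: y_p = y_c + I_c/(y_c·A) = 7.57 + 16.7763/(7.57 × 10.212) = 7.57 + 0.217015 = 7.78702 m along the plane.
The resultant acts 2.22 + 0.217015 = 2.43702 m (along the plate) below the hinge at the top edge, so the moment about the hinge is M = F × 2.43702 = 618.064 × 2.43702 = 1506.23 kN·m.
A normal force at the bottom, 4.44 m from the hinge, must supply this moment: P = 1506.23/4.44 = 339.241 kN.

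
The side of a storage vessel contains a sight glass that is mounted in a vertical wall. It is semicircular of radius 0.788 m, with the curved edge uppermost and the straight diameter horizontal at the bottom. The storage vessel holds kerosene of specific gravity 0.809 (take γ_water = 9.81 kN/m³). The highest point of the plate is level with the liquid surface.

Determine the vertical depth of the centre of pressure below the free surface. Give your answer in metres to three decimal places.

h_p = 0.549 m

γ = 0.809 × 9.81 = 7.93629 kN/m³.
The centroid lies 4r/(3π) = 0.334438 m above the diameter, so r − 4r/(3π) = 0.788 − 0.334438 = 0.453562 m below the topmost point, so the centroid depth is h_c = 0.453562 m.
A = πr²/2 = π × 0.788²/2 = 0.975377 m².
Resultant F = γ·h_c·A = 7.93629 × 0.453562 × 0.975377 = 3.51097 kN.
I_c = (π/8 − 8/(9π))·r⁴ = 0.109757 × 0.788⁴ = 0.0423192 m⁴.
Centre of pressure: y_p = y_c + I_c/(y_c·A) = 0.453562 + 0.0423192/(0.453562 × 0.975377) = 0.453562 + 0.0956595 = 0.549222 m along the plane.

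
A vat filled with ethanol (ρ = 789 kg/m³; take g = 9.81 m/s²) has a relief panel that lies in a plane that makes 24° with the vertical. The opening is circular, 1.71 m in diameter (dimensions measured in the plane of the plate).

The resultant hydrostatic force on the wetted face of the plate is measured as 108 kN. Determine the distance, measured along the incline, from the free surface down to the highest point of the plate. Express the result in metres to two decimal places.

y_top ≈ 5.80 m

γ = ρg = 789 × 9.81 / 1000 = 7.74009 kN/m³.
A = π(0.855)² = 2.29658 m².
From F = γ·h_c·A, the centroid depth is h_c = 108/(7.74009 × 2.29658) = 6.0757 m.
The plate makes 24° with the vertical, i.e. θ = 90° − 24° = 66° to the horizontal. Measuring y along the incline from the free-surface line, vertical depth h = y·sinθ with sinθ = 0.913545.
Along the incline, y_c = h_c/sinθ = 6.0757/0.913545 = 6.65068 m.
The centroid is at the centre, 0.855 m below the top of the plate, so the highest point sits at y_top = 6.65068 − 0.855 = 5.79568 m along the incline.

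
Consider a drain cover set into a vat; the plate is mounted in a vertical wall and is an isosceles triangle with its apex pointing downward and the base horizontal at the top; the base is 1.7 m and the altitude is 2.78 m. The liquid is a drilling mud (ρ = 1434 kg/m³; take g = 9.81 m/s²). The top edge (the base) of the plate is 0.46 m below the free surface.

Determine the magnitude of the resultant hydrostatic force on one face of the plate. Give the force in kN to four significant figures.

F ≈ 46.10 kN

γ = ρg = 1434 × 9.81 / 1000 = 14.06754 kN/m³.
With the apex down, the centroid sits h/3 = 2.78/3 = 0.926667 m below the base (the top edge), so the centroid depth is h_c = 0.46 + 0.926667 = 1.38667 m.
A = ½ × 1.7 × 2.78 = 2.363 m².
Resultant F = γ·h_c·A = 14.06754 × 1.38667 × 2.363 = 46.0951 kN.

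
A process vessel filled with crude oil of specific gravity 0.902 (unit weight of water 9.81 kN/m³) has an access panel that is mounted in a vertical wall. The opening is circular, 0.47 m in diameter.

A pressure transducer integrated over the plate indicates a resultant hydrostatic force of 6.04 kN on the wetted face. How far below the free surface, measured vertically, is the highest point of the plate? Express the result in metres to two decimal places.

γ = 0.902 × 9.81 = 8.84862 kN/m³.
A = π(0.235)² = 0.173494 m².
From F = γ·h_c·A, the centroid depth is h_c = 6.04/(8.84862 × 0.173494) = 3.93439 m.
The centroid is at the centre, 0.235 m below the top of the plate, so the highest point sits at h_top = 3.93439 − 0.235 = 3.69939 m below the surface.

d_top ≈ 3.70 m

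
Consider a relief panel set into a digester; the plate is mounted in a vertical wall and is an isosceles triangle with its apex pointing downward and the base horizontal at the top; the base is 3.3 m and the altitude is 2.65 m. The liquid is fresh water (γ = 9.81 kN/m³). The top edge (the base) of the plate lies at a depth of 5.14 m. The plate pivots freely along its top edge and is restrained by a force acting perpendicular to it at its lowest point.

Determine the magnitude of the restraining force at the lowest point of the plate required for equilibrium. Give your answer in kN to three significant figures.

γ = 9.81 kN/m³.
With the apex down, the centroid sits h/3 = 2.65/3 = 0.883333 m below the base (the top edge), so the centroid depth is h_c = 5.14 + 0.883333 = 6.02333 m.
A = ½ × 3.3 × 2.65 = 4.3725 m².
Resultant F = γ·h_c·A = 9.81 × 6.02333 × 4.3725 = 258.366 kN.
I_c = b·h³/36 = 3.3 × 2.65³/36 = 1.70588 m⁴.
Centre of pressure: y_p = y_c + I_c/(y_c·A) = 6.02333 + 1.70588/(6.02333 × 4.3725) = 6.02333 + 0.0647712 = 6.0881 m along the plane.
The resultant acts 0.883333 + 0.0647712 = 0.948104 m (along the plate) below the hinge at the top edge, so the moment about the hinge is M = F × 0.948104 = 258.366 × 0.948104 = 244.958 kN·m.
A normal force at the bottom, 2.65 m from the hinge, must supply this moment: P = 244.958/2.65 = 92.437 kN.

P ≈ 92.4 kN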